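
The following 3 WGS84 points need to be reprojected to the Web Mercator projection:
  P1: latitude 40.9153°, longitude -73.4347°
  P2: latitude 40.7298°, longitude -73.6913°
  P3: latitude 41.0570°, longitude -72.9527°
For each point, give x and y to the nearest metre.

Web Mercator: x = R·λ, y = R·ln tan(π/4+φ/2), R = 6378137 m.
P1 (40.9153°, -73.4347°) → (-8174713.411, 4999856.449) m.
P2 (40.7298°, -73.6913°) → (-8203277.992, 4972568.547) m.
P3 (41.0570°, -72.9527°) → (-8121057.416, 5020752.790) m.

P1: x -8174713 m, y 4999856 m; P2: x -8203278 m, y 4972569 m; P3: x -8121057 m, y 5020753 m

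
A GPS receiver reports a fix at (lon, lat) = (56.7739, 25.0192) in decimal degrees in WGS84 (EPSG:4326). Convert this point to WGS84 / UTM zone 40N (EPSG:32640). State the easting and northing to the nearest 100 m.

E 477200 m, N 2767100 m

Zone 40 central meridian λ₀ = 6×40 − 183 = 57°; Δλ = -0.2261°.
Transverse Mercator on WGS84 with k₀ = 0.9996 gives E = 477187.823 m, N = 2767092.775 m.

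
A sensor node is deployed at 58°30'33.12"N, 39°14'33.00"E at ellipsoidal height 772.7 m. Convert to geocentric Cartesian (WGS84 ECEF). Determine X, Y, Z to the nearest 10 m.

WGS84: a = 6378137 m, e² = 0.006694380; N(φ) = a/√(1−e²sin²φ) = 6393717.461 m.
X = (N+h)·cosφ·cosλ = 2586931.138 m; Y = (N+h)·cosφ·sinλ = 2113046.776 m; Z = (N(1−e²)+h)·sinφ = 5416237.282 m.

X 2586930 m, Y 2113050 m, Z 5416240 m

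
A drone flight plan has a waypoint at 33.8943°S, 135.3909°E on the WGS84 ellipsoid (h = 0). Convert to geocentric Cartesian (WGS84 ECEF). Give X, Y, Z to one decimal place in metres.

X -3773008.5 m, Y 3721874.0 m, Z -3536720.6 m

WGS84: a = 6378137 m, e² = 0.006694380; N(φ) = a/√(1−e²sin²φ) = 6384786.606 m.
X = (N+h)·cosφ·cosλ = -3773008.522 m; Y = (N+h)·cosφ·sinλ = 3721873.952 m; Z = (N(1−e²)+h)·sinφ = -3536720.558 m.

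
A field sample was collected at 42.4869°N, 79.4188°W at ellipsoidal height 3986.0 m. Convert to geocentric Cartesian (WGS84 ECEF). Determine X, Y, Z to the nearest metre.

X 865549 m, Y -4633428 m, Z 4288334 m

WGS84: a = 6378137 m, e² = 0.006694380; N(φ) = a/√(1−e²sin²φ) = 6387898.583 m.
X = (N+h)·cosφ·cosλ = 865548.913 m; Y = (N+h)·cosφ·sinλ = -4633427.524 m; Z = (N(1−e²)+h)·sinφ = 4288333.973 m.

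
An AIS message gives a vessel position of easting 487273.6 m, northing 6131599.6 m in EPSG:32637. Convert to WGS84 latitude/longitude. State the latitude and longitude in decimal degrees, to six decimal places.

Zone 37N: λ₀ = 39°, k₀ = 0.9996, false easting 500000 m.
Meridian distance M = (N − FN)/k₀ = 6134053.2 m.
Inverse transverse Mercator on WGS84 gives φ = 55.33060012°, λ = 38.79939927°.

lat 55.330600°, lon 38.799399°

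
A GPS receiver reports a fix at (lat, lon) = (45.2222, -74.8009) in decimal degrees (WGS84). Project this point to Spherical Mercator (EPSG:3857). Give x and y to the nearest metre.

x -8326798 m, y 5656570 m

Web Mercator is spherical with R = a = 6378137 m.
x = R·λ = 6378137 × -1.305521988 = -8326798.099 m.
y = R·ln tan(π/4 + φ/2) = 6378137 × 0.886868755 = 5656570.423 m.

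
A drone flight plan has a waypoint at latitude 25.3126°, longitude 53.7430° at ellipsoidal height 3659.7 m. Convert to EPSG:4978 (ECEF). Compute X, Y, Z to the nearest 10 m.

WGS84: a = 6378137 m, e² = 0.006694380; N(φ) = a/√(1−e²sin²φ) = 6382043.253 m.
X = (N+h)·cosφ·cosλ = 3413964.181 m; Y = (N+h)·cosφ·sinλ = 4654866.945 m; Z = (N(1−e²)+h)·sinφ = 2711983.043 m.

X 3413960 m, Y 4654870 m, Z 2711980 m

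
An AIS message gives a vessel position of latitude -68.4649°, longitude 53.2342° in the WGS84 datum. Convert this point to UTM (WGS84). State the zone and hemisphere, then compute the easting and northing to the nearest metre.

Zone 39S: E 591506 m, N 2403642 m

Longitude 53.2342° lies in the 6° band [48°, 54°), giving zone 39; latitude is south of the equator, so 39S.
Zone 39 central meridian λ₀ = 6×39 − 183 = 51°; Δλ = +2.2342°.
Transverse Mercator on WGS84 with k₀ = 0.9996 gives E = 591506.258 m, N = 2403642.195 m.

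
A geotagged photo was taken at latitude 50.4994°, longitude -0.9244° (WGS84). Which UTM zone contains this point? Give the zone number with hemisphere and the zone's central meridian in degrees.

UTM zone = ⌊(λ + 180)/6⌋ + 1; -0.9244° ∈ [-6°, 0°) → zone 30.
Hemisphere: N (φ ≥ 0).
Central meridian λ₀ = 6×30 − 183 = -3°.

Zone 30N, central meridian -3°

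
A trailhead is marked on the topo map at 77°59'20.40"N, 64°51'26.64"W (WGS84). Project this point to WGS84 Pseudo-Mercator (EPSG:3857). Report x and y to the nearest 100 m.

Web Mercator is spherical with R = a = 6378137 m.
x = R·λ = 6378137 × -1.131975174 = -7219892.742 m.
y = R·ln tan(π/4 + φ/2) = 6378137 × 2.251879718 = 14362797.352 m.

x -7219900 m, y 14362800 m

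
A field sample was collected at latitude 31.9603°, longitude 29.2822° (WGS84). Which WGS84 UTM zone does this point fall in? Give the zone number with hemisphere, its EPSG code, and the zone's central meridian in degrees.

UTM zone = ⌊(λ + 180)/6⌋ + 1; 29.2822° ∈ [24°, 30°) → zone 35.
Hemisphere: N (φ ≥ 0).
Central meridian λ₀ = 6×35 − 183 = 27°.
EPSG code: 32635.

Zone 35N (EPSG:32635), central meridian 27°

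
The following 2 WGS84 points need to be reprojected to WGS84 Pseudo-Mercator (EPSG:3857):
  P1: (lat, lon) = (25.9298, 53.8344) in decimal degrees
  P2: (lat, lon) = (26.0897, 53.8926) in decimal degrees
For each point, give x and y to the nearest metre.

P1: x 5992818 m, y 2990389 m; P2: x 5999297 m, y 3010195 m

Web Mercator: x = R·λ, y = R·ln tan(π/4+φ/2), R = 6378137 m.
P1 (25.9298°, 53.8344°) → (5992817.995, 2990388.968) m.
P2 (26.0897°, 53.8926°) → (5999296.790, 3010194.921) m.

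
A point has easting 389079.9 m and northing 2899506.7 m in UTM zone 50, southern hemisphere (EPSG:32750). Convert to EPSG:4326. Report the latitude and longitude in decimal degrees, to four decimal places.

lat -64.0135°, lon 114.7308°

Zone 50S: λ₀ = 117°, k₀ = 0.9996, false easting 500000 m, false northing 10000000 m.
Meridian distance M = (N − FN)/k₀ = -7103334.6 m.
Inverse transverse Mercator on WGS84 gives φ = -64.01350010°, λ = 114.73079954°.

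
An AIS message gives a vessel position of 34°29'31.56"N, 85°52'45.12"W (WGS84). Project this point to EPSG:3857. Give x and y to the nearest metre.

Web Mercator is spherical with R = a = 6378137 m.
x = R·λ = 6378137 × -1.498874799 = -9560028.814 m.
y = R·ln tan(π/4 + φ/2) = 6378137 × 0.642048296 = 4095071.992 m.

x -9560029 m, y 4095072 m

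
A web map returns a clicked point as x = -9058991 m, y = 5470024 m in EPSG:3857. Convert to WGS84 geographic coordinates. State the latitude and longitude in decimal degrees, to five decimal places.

R = 6378137 m. λ = x/R = -81.37830074°.
φ = 2·arctan(exp(y/R)) − 90° = 2·arctan(2.35755) − 90° = 44.02960003°.

lat 44.02960°, lon -81.37830°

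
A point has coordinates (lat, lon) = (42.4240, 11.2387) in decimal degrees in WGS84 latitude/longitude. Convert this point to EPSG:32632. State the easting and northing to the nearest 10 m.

E 684170 m, N 4699280 m

Zone 32 central meridian λ₀ = 6×32 − 183 = 9°; Δλ = +2.2387°.
Transverse Mercator on WGS84 with k₀ = 0.9996 gives E = 684172.213 m, N = 4699282.142 m.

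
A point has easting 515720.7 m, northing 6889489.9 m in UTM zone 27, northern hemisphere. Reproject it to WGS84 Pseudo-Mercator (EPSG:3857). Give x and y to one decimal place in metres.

Unproject from UTM 27N (λ₀ = -21°) → φ = 62.13709960°, λ = -20.69850006°.
Web Mercator (R = 6378137 m): x = -2304146.487 m, y = 8891724.789 m.

x -2304146.5 m, y 8891724.8 m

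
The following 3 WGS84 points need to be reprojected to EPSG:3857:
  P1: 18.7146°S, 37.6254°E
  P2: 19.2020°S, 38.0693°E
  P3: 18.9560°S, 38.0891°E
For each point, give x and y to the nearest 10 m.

Web Mercator: x = R·λ, y = R·ln tan(π/4+φ/2), R = 6378137 m.
P1 (-18.7146°, 37.6254°) → (4188440.369, -2121363.334) m.
P2 (-19.2020°, 38.0693°) → (4237855.091, -2178732.638) m.
P3 (-18.9560°, 38.0891°) → (4240059.217, -2149756.312) m.

P1: x 4188440 m, y -2121360 m; P2: x 4237860 m, y -2178730 m; P3: x 4240060 m, y -2149760 m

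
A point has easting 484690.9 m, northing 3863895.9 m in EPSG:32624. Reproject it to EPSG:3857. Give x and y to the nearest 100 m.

Unproject from UTM 24N (λ₀ = -39°) → φ = 34.91739984°, λ = -39.16759959°.
Web Mercator (R = 6378137 m): x = -4360117.242 m, y = 4152661.771 m.

x -4360100 m, y 4152700 m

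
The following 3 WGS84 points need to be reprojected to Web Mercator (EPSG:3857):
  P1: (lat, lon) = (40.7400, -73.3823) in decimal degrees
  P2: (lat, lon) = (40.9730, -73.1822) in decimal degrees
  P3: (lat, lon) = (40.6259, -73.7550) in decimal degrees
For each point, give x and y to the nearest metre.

Web Mercator: x = R·λ, y = R·ln tan(π/4+φ/2), R = 6378137 m.
P1 (40.7400°, -73.3823°) → (-8168880.269, 4974067.033) m.
P2 (40.9730°, -73.1822°) → (-8146605.239, 5008359.985) m.
P3 (40.6259°, -73.7550°) → (-8210369.043, 4957317.615) m.

P1: x -8168880 m, y 4974067 m; P2: x -8146605 m, y 5008360 m; P3: x -8210369 m, y 4957318 m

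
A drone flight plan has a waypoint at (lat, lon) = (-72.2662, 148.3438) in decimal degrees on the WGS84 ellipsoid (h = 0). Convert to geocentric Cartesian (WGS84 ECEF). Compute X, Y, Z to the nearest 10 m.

X -1658740 m, Y 1022710 m, Z -6052800 m

WGS84: a = 6378137 m, e² = 0.006694380; N(φ) = a/√(1−e²sin²φ) = 6397593.802 m.
X = (N+h)·cosφ·cosλ = -1658736.724 m; Y = (N+h)·cosφ·sinλ = 1022705.795 m; Z = (N(1−e²)+h)·sinφ = -6052799.858 m.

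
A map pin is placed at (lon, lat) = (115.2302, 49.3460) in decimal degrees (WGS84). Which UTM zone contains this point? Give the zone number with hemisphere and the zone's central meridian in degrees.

UTM zone = ⌊(λ + 180)/6⌋ + 1; 115.2302° ∈ [114°, 120°) → zone 50.
Hemisphere: N (φ ≥ 0).
Central meridian λ₀ = 6×50 − 183 = 117°.

Zone 50N, central meridian 117°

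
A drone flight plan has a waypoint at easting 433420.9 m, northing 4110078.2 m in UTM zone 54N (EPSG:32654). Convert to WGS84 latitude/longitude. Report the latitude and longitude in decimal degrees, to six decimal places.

lat 37.134700°, lon 140.250400°

Zone 54N: λ₀ = 141°, k₀ = 0.9996, false easting 500000 m.
Meridian distance M = (N − FN)/k₀ = 4111722.9 m.
Inverse transverse Mercator on WGS84 gives φ = 37.13470017°, λ = 140.25040048°.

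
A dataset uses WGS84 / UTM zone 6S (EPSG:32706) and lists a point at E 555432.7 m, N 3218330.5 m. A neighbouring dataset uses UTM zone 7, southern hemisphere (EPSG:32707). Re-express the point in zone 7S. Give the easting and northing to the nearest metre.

E 232790 m, N 3208606 m

UTM 6S → geographic: φ = -61.16560017°, λ = -145.96970009°.
UTM 7S (λ₀ = -141°) forward: E = 232789.550 m, N = 3208605.960 m.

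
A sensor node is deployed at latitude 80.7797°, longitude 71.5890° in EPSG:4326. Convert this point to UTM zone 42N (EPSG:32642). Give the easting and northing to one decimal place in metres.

Zone 42 central meridian λ₀ = 6×42 − 183 = 69°; Δλ = +2.5890°.
Transverse Mercator on WGS84 with k₀ = 0.9996 gives E = 546297.400 m, N = 8969646.923 m.

E 546297.4 m, N 8969646.9 m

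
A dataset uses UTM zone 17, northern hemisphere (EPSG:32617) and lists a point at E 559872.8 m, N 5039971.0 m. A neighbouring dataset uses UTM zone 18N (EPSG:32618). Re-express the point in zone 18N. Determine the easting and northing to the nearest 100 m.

E 91200 m, N 5053000 m

UTM 17N → geographic: φ = 45.51070042°, λ = -80.23350025°.
UTM 18N (λ₀ = -75°) forward: E = 91210.765 m, N = 5053022.446 m.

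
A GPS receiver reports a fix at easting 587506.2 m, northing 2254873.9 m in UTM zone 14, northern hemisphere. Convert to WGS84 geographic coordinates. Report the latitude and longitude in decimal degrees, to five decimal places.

Zone 14N: λ₀ = -99°, k₀ = 0.9996, false easting 500000 m.
Meridian distance M = (N − FN)/k₀ = 2255776.2 m.
Inverse transverse Mercator on WGS84 gives φ = 20.39010038°, λ = -98.16140003°.

lat 20.39010°, lon -98.16140°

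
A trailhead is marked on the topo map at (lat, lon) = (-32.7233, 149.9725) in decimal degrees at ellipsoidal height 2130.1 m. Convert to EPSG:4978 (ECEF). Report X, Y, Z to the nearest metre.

X -4651793 m, Y 2688692 m, Z -3429334 m

WGS84: a = 6378137 m, e² = 0.006694380; N(φ) = a/√(1−e²sin²φ) = 6384384.927 m.
X = (N+h)·cosφ·cosλ = -4651793.298 m; Y = (N+h)·cosφ·sinλ = 2688691.872 m; Z = (N(1−e²)+h)·sinφ = -3429333.946 m.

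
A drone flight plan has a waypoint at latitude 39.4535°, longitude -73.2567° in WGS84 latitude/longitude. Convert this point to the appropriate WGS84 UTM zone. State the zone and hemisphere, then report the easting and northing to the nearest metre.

Longitude -73.2567° lies in the 6° band [-78°, -72°), giving zone 18; latitude is north of the equator, so 18N.
Zone 18 central meridian λ₀ = 6×18 − 183 = -75°; Δλ = +1.7433°.
Transverse Mercator on WGS84 with k₀ = 0.9996 gives E = 649991.546 m, N = 4368554.179 m.

Zone 18N: E 649992 m, N 4368554 m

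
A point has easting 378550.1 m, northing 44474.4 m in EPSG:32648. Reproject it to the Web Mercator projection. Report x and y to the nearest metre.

x 11567052 m, y 44784 m

Unproject from UTM 48N (λ₀ = 105°) → φ = 0.40230029°, λ = 103.90860013°.
Web Mercator (R = 6378137 m): x = 11567052.456 m, y = 44784.232 m.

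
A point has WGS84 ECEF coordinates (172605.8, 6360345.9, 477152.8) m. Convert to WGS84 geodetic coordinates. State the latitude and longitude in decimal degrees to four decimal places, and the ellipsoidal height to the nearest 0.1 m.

lat 4.3175°, lon 88.4455°, h 2537.0 m

λ = atan2(Y, X) = 88.44550008°; p = √(X²+Y²) = 6362687.5 m.
Bowring's method on WGS84 (a = 6378137 m, b = 6356752.314 m) gives φ = 4.31749999°, h = 2537.049 m.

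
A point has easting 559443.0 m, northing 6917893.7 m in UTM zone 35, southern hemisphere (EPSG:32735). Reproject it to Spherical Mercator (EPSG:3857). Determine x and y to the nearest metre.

x 3072841 m, y -3231637 m

Unproject from UTM 35S (λ₀ = 27°) → φ = -27.86240045°, λ = 27.60379996°.
Web Mercator (R = 6378137 m): x = 3072840.955 m, y = -3231636.685 m.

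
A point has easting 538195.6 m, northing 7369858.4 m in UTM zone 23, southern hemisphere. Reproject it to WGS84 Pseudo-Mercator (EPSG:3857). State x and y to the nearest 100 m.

Unproject from UTM 23S (λ₀ = -45°) → φ = -23.78199965°, λ = -44.62510025°.
Web Mercator (R = 6378137 m): x = -4967643.436 m, y = -2726866.228 m.

x -4967600 m, y -2726900 m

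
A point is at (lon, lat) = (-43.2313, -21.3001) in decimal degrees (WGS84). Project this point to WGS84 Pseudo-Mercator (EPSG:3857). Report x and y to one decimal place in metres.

x -4812486.3 m, y -2427698.5 m

Web Mercator is spherical with R = a = 6378137 m.
x = R·λ = 6378137 × -0.754528525 = -4812486.302 m.
y = R·ln tan(π/4 + φ/2) = 6378137 × -0.380628151 = -2427698.492 m.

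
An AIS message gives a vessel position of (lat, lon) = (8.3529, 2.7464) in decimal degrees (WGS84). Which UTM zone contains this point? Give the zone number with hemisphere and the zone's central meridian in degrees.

UTM zone = ⌊(λ + 180)/6⌋ + 1; 2.7464° ∈ [0°, 6°) → zone 31.
Hemisphere: N (φ ≥ 0).
Central meridian λ₀ = 6×31 − 183 = 3°.

Zone 31N, central meridian 3°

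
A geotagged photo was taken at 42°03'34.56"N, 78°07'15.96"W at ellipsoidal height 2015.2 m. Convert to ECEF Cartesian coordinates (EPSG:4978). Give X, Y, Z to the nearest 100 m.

X 976500 m, Y -4642500 m, Z 4251900 m

WGS84: a = 6378137 m, e² = 0.006694380; N(φ) = a/√(1−e²sin²φ) = 6387739.367 m.
X = (N+h)·cosφ·cosλ = 976536.045 m; Y = (N+h)·cosφ·sinλ = -4642468.157 m; Z = (N(1−e²)+h)·sinφ = 4251871.141 m.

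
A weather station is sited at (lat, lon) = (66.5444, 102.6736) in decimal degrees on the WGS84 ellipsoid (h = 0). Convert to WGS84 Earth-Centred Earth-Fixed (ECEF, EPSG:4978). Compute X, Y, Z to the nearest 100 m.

X -558600 m, Y 2483900 m, Z 5828400 m

WGS84: a = 6378137 m, e² = 0.006694380; N(φ) = a/√(1−e²sin²φ) = 6396179.717 m.
X = (N+h)·cosφ·cosλ = -558567.394 m; Y = (N+h)·cosφ·sinλ = 2483894.901 m; Z = (N(1−e²)+h)·sinφ = 5828375.395 m.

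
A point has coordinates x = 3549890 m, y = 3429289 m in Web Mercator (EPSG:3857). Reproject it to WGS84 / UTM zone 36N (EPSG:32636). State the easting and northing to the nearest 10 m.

Web Mercator inverse (R = 6378137 m) → φ = 29.42060246°, λ = 31.88920444°.
UTM 36N forward: E = 392245.965 m, N = 3255099.353 m.

E 392250 m, N 3255100 m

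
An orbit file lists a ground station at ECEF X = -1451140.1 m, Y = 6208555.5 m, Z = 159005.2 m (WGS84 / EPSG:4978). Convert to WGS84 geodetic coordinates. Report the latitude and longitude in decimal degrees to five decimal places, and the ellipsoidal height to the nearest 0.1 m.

lat 1.43820°, lon 103.15570°, h -251.6 m

λ = atan2(Y, X) = 103.15570046°; p = √(X²+Y²) = 6375889.7 m.
Bowring's method on WGS84 (a = 6378137 m, b = 6356752.314 m) gives φ = 1.43819960°, h = -251.611 m.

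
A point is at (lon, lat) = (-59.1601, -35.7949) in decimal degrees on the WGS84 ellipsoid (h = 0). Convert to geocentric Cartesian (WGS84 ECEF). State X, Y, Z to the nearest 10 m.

X 2655140 m, Y -4447000 m, Z -3709760 m

WGS84: a = 6378137 m, e² = 0.006694380; N(φ) = a/√(1−e²sin²φ) = 6385452.813 m.
X = (N+h)·cosφ·cosλ = 2655142.693 m; Y = (N+h)·cosφ·sinλ = -4446999.318 m; Z = (N(1−e²)+h)·sinφ = -3709756.730 m.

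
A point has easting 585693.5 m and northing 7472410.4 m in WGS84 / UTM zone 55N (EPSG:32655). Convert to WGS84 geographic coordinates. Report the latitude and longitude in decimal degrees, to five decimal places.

lat 67.35570°, lon 148.99480°

Zone 55N: λ₀ = 147°, k₀ = 0.9996, false easting 500000 m.
Meridian distance M = (N − FN)/k₀ = 7475400.6 m.
Inverse transverse Mercator on WGS84 gives φ = 67.35570028°, λ = 148.99480075°.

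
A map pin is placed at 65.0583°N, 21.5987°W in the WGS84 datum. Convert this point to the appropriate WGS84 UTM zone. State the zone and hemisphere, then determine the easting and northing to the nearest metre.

Zone 27N: E 471829 m, N 7215085 m

Longitude -21.5987° lies in the 6° band [-24°, -18°), giving zone 27; latitude is north of the equator, so 27N.
Zone 27 central meridian λ₀ = 6×27 − 183 = -21°; Δλ = -0.5987°.
Transverse Mercator on WGS84 with k₀ = 0.9996 gives E = 471829.185 m, N = 7215085.484 m.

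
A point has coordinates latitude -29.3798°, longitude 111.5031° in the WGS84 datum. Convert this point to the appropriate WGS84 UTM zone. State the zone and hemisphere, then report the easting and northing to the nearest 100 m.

Longitude 111.5031° lies in the 6° band [108°, 114°), giving zone 49; latitude is south of the equator, so 49S.
Zone 49 central meridian λ₀ = 6×49 − 183 = 111°; Δλ = +0.5031°.
Transverse Mercator on WGS84 with k₀ = 0.9996 gives E = 548822.031 m, N = 6749829.446 m.

Zone 49S: E 548800 m, N 6749800 m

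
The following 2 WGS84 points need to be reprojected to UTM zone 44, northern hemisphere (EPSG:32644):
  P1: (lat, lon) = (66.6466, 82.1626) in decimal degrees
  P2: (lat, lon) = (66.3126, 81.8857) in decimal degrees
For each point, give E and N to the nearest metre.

UTM zone 44N: λ₀ = 81°, k₀ = 0.9996.
P1 (66.6466°, 82.1626°) → (551424.628, 7392463.960) m.
P2 (66.3126°, 81.8857°) → (539705.152, 7355035.079) m.

P1: E 551425 m, N 7392464 m; P2: E 539705 m, N 7355035 m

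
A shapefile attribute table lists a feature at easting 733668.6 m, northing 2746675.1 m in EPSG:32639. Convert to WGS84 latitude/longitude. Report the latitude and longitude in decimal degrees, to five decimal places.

Zone 39N: λ₀ = 51°, k₀ = 0.9996, false easting 500000 m.
Meridian distance M = (N − FN)/k₀ = 2747774.2 m.
Inverse transverse Mercator on WGS84 gives φ = 24.81710026°, λ = 53.31180027°.

lat 24.81710°, lon 53.31180°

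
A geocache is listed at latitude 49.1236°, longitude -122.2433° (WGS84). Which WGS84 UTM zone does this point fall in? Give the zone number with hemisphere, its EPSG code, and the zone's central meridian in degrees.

UTM zone = ⌊(λ + 180)/6⌋ + 1; -122.2433° ∈ [-126°, -120°) → zone 10.
Hemisphere: N (φ ≥ 0).
Central meridian λ₀ = 6×10 − 183 = -123°.
EPSG code: 32610.

Zone 10N (EPSG:32610), central meridian -123°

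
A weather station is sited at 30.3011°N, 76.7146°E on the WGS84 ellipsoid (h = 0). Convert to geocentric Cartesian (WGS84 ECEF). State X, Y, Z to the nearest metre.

X 1266550 m, Y 5363990 m, Z 3199236 m

WGS84: a = 6378137 m, e² = 0.006694380; N(φ) = a/√(1−e²sin²φ) = 6383578.619 m.
X = (N+h)·cosφ·cosλ = 1266550.381 m; Y = (N+h)·cosφ·sinλ = 5363990.041 m; Z = (N(1−e²)+h)·sinφ = 3199236.323 m.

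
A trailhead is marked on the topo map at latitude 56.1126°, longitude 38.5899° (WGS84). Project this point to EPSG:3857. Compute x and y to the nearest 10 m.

Web Mercator is spherical with R = a = 6378137 m.
x = R·λ = 6378137 × 0.673520813 = 4295808.018 m.
y = R·ln tan(π/4 + φ/2) = 6378137 × 1.188570246 = 7580863.864 m.

x 4295810 m, y 7580860 m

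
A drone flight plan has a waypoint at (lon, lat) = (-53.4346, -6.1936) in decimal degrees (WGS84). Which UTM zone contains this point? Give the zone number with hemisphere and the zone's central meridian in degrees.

Zone 22S, central meridian -51°

UTM zone = ⌊(λ + 180)/6⌋ + 1; -53.4346° ∈ [-54°, -48°) → zone 22.
Hemisphere: S (φ < 0).
Central meridian λ₀ = 6×22 − 183 = -51°.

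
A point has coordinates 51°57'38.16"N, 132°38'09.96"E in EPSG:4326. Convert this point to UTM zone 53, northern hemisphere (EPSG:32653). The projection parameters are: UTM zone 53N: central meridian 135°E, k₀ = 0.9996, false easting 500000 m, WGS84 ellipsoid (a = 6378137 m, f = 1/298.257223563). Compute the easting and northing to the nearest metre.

Zone 53 central meridian λ₀ = 6×53 − 183 = 135°; Δλ = -2.3639°.
Transverse Mercator on WGS84 with k₀ = 0.9996 gives E = 337585.598 m, N = 5759295.467 m.

E 337586 m, N 5759295 m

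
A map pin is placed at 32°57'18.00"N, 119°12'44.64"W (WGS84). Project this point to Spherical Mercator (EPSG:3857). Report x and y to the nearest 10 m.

x -13270660 m, y 3889330 m

Web Mercator is spherical with R = a = 6378137 m.
x = R·λ = 6378137 × -2.080648889 = -13270663.664 m.
y = R·ln tan(π/4 + φ/2) = 6378137 × 0.609791306 = 3889332.488 m.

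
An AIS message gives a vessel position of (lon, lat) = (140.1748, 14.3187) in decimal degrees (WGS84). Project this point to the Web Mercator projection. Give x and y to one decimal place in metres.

Web Mercator is spherical with R = a = 6378137 m.
x = R·λ = 6378137 × 2.446511788 = 15604187.358 m.
y = R·ln tan(π/4 + φ/2) = 6378137 × 0.252551134 = 1610805.732 m.

x 15604187.4 m, y 1610805.7 m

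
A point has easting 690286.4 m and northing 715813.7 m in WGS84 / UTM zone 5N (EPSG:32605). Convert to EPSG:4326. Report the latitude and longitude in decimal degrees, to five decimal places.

lat 6.47300°, lon -151.27930°

Zone 5N: λ₀ = -153°, k₀ = 0.9996, false easting 500000 m.
Meridian distance M = (N − FN)/k₀ = 716100.1 m.
Inverse transverse Mercator on WGS84 gives φ = 6.47300025°, λ = -151.27929982°.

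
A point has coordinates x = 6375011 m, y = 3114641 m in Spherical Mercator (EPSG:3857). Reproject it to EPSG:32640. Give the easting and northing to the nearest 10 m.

Web Mercator inverse (R = 6378137 m) → φ = 26.92929606°, λ = 57.26769818°.
UTM 40N forward: E = 526576.373 m, N = 2978632.288 m.

E 526580 m, N 2978630 m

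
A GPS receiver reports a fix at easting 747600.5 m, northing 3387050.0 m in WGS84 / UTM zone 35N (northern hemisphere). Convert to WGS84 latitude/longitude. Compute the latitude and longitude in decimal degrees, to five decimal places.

lat 30.59040°, lon 29.58220°

Zone 35N: λ₀ = 27°, k₀ = 0.9996, false easting 500000 m.
Meridian distance M = (N − FN)/k₀ = 3388405.4 m.
Inverse transverse Mercator on WGS84 gives φ = 30.59040037°, λ = 29.58219976°.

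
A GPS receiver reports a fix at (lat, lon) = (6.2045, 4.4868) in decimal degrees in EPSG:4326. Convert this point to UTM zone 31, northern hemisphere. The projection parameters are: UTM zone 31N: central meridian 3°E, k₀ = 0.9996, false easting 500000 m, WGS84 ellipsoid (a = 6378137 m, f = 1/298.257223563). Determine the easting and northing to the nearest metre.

Zone 31 central meridian λ₀ = 6×31 − 183 = 3°; Δλ = +1.4868°.
Transverse Mercator on WGS84 with k₀ = 0.9996 gives E = 664499.109 m, N = 686041.240 m.

E 664499 m, N 686041 m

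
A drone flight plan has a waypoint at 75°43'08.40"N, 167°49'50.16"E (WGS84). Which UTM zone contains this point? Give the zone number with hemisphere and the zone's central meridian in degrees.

Zone 58N, central meridian 165°

UTM zone = ⌊(λ + 180)/6⌋ + 1; 167.8306° ∈ [162°, 168°) → zone 58.
Hemisphere: N (φ ≥ 0).
Central meridian λ₀ = 6×58 − 183 = 165°.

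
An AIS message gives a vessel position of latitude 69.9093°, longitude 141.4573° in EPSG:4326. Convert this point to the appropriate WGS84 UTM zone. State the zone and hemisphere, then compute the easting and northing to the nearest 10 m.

Zone 54N: E 517530 m, N 7755820 m

Longitude 141.4573° lies in the 6° band [138°, 144°), giving zone 54; latitude is north of the equator, so 54N.
Zone 54 central meridian λ₀ = 6×54 − 183 = 141°; Δλ = +0.4573°.
Transverse Mercator on WGS84 with k₀ = 0.9996 gives E = 517531.416 m, N = 7755824.265 m.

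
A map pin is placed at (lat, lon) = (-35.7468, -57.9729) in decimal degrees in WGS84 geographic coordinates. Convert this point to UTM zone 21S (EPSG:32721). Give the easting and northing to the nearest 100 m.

E 412000 m, N 6043700 m

Zone 21 central meridian λ₀ = 6×21 − 183 = -57°; Δλ = -0.9729°.
Transverse Mercator on WGS84 with k₀ = 0.9996 gives E = 412034.046 m, N = 6043698.200 m.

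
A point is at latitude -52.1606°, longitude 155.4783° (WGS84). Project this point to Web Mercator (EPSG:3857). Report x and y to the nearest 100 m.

x 17307800 m, y -6829200 m

Web Mercator is spherical with R = a = 6378137 m.
x = R·λ = 6378137 × 2.713608250 = 17307765.185 m.
y = R·ln tan(π/4 + φ/2) = 6378137 × -1.070722728 = -6829216.248 m.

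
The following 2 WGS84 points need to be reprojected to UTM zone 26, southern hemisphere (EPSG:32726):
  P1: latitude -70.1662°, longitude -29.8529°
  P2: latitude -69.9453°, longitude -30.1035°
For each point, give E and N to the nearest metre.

UTM zone 26S: λ₀ = -27°, k₀ = 0.9996.
P1 (-70.1662°, -29.8529°) → (392003.230, 2213062.633) m.
P2 (-69.9453°, -30.1035°) → (381269.465, 2237205.313) m.

P1: E 392003 m, N 2213063 m; P2: E 381269 m, N 2237205 m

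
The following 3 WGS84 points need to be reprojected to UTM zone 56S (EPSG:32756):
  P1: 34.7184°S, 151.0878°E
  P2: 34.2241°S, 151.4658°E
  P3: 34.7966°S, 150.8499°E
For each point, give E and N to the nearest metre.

P1: E 324901 m, N 6156520 m; P2: E 358687 m, N 6211932 m; P3: E 303299 m, N 6147406 m

UTM zone 56S: λ₀ = 153°, k₀ = 0.9996.
P1 (-34.7184°, 151.0878°) → (324901.394, 6156520.072) m.
P2 (-34.2241°, 151.4658°) → (358686.841, 6211931.556) m.
P3 (-34.7966°, 150.8499°) → (303299.319, 6147406.090) m.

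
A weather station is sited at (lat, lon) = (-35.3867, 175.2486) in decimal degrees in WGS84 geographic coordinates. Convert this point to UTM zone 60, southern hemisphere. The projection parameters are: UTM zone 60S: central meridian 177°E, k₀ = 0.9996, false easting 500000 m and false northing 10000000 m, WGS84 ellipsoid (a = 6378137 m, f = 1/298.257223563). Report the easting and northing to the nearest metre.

E 340929 m, N 6082664 m

Zone 60 central meridian λ₀ = 6×60 − 183 = 177°; Δλ = -1.7514°.
Transverse Mercator on WGS84 with k₀ = 0.9996 gives E = 340929.139 m, N = 6082663.850 m.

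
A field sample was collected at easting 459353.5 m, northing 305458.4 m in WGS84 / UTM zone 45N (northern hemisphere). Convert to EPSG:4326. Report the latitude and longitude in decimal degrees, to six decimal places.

lat 2.763500°, lon 86.634300°

Zone 45N: λ₀ = 87°, k₀ = 0.9996, false easting 500000 m.
Meridian distance M = (N − FN)/k₀ = 305580.6 m.
Inverse transverse Mercator on WGS84 gives φ = 2.76349987°, λ = 86.63430020°.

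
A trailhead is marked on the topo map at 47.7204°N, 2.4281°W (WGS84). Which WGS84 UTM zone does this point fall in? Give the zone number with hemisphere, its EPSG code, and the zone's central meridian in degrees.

UTM zone = ⌊(λ + 180)/6⌋ + 1; -2.4281° ∈ [-6°, 0°) → zone 30.
Hemisphere: N (φ ≥ 0).
Central meridian λ₀ = 6×30 − 183 = -3°.
EPSG code: 32630.

Zone 30N (EPSG:32630), central meridian -3°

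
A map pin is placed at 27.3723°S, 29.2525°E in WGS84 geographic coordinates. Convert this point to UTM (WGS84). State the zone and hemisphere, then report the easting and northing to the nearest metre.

Zone 35S: E 722775 m, N 6970314 m

Longitude 29.2525° lies in the 6° band [24°, 30°), giving zone 35; latitude is south of the equator, so 35S.
Zone 35 central meridian λ₀ = 6×35 − 183 = 27°; Δλ = +2.2525°.
Transverse Mercator on WGS84 with k₀ = 0.9996 gives E = 722774.892 m, N = 6970313.987 m.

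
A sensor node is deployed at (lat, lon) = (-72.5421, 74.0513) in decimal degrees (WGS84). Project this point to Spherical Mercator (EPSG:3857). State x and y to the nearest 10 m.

x 8243350 m, y -11951370 m

Web Mercator is spherical with R = a = 6378137 m.
x = R·λ = 6378137 × 1.292439000 = 8243353.009 m.
y = R·ln tan(π/4 + φ/2) = 6378137 × -1.873802971 = -11951372.061 m.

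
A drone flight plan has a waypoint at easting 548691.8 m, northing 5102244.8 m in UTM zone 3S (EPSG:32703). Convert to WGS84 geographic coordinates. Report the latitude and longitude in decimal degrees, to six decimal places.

Zone 3S: λ₀ = -165°, k₀ = 0.9996, false easting 500000 m, false northing 10000000 m.
Meridian distance M = (N − FN)/k₀ = -4899715.1 m.
Inverse transverse Mercator on WGS84 gives φ = -44.23140025°, λ = -164.39029996°.

lat -44.231400°, lon -164.390300°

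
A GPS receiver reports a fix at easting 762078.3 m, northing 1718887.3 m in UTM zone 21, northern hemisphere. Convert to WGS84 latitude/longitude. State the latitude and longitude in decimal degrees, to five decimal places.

Zone 21N: λ₀ = -57°, k₀ = 0.9996, false easting 500000 m.
Meridian distance M = (N − FN)/k₀ = 1719575.1 m.
Inverse transverse Mercator on WGS84 gives φ = 15.53399967°, λ = -54.55669984°.

lat 15.53400°, lon -54.55670°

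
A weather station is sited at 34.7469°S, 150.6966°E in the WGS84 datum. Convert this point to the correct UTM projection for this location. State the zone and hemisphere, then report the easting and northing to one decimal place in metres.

Longitude 150.6966° lies in the 6° band [150°, 156°), giving zone 56; latitude is south of the equator, so 56S.
Zone 56 central meridian λ₀ = 6×56 − 183 = 153°; Δλ = -2.3034°.
Transverse Mercator on WGS84 with k₀ = 0.9996 gives E = 289145.722 m, N = 6152607.735 m.

Zone 56S: E 289145.7 m, N 6152607.7 m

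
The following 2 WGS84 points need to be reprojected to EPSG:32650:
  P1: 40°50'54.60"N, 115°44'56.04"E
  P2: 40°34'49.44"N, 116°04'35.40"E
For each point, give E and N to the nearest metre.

P1: E 394539 m, N 4522693 m; P2: E 421841 m, N 4492589 m

UTM zone 50N: λ₀ = 117°, k₀ = 0.9996.
P1 (40.8485°, 115.7489°) → (394538.789, 4522692.507) m.
P2 (40.5804°, 116.0765°) → (421841.253, 4492588.950) m.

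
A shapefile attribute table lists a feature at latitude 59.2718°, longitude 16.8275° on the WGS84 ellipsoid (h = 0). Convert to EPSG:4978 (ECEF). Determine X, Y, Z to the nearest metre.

WGS84: a = 6378137 m, e² = 0.006694380; N(φ) = a/√(1−e²sin²φ) = 6393970.714 m.
X = (N+h)·cosφ·cosλ = 3127206.881 m; Y = (N+h)·cosφ·sinλ = 945797.430 m; Z = (N(1−e²)+h)·sinφ = 5459468.824 m.

X 3127207 m, Y 945797 m, Z 5459469 m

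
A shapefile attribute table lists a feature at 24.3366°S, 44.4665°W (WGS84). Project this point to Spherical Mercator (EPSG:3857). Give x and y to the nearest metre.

Web Mercator is spherical with R = a = 6378137 m.
x = R·λ = 6378137 × -0.776086832 = -4949988.137 m.
y = R·ln tan(π/4 + φ/2) = 6378137 × -0.438133934 = -2794478.256 m.

x -4949988 m, y -2794478 m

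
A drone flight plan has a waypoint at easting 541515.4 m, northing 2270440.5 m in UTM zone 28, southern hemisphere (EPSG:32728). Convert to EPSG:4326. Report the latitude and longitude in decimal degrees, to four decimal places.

Zone 28S: λ₀ = -15°, k₀ = 0.9996, false easting 500000 m, false northing 10000000 m.
Meridian distance M = (N − FN)/k₀ = -7732652.6 m.
Inverse transverse Mercator on WGS84 gives φ = -69.67109965°, λ = -13.92920021°.

lat -69.6711°, lon -13.9292°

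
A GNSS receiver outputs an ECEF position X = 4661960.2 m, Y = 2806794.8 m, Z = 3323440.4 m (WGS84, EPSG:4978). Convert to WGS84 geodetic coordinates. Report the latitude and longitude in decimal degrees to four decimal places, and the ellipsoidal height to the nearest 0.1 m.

lat 31.5853°, lon 31.0506°, h 3995.8 m

λ = atan2(Y, X) = 31.05059960°; p = √(X²+Y²) = 5441688.2 m.
Bowring's method on WGS84 (a = 6378137 m, b = 6356752.314 m) gives φ = 31.58529971°, h = 3995.764 m.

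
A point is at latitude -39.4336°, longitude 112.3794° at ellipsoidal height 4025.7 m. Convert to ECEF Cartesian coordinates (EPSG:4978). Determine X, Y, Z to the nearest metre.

WGS84: a = 6378137 m, e² = 0.006694380; N(φ) = a/√(1−e²sin²φ) = 6386767.849 m.
X = (N+h)·cosφ·cosλ = -1879322.892 m; Y = (N+h)·cosφ·sinλ = 4564236.196 m; Z = (N(1−e²)+h)·sinφ = -4032169.430 m.

X -1879323 m, Y 4564236 m, Z -4032169 m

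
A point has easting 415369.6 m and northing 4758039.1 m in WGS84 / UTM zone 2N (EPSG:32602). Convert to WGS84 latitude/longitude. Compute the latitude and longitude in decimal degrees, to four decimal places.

Zone 2N: λ₀ = -171°, k₀ = 0.9996, false easting 500000 m.
Meridian distance M = (N − FN)/k₀ = 4759943.1 m.
Inverse transverse Mercator on WGS84 gives φ = 42.97029972°, λ = -172.03779958°.

lat 42.9703°, lon -172.0378°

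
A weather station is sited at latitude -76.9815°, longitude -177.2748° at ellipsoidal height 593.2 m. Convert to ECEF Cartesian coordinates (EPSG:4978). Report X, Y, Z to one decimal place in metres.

X -1439865.6 m, Y -68537.0 m, Z -6192886.3 m

WGS84: a = 6378137 m, e² = 0.006694380; N(φ) = a/√(1−e²sin²φ) = 6398499.598 m.
X = (N+h)·cosφ·cosλ = -1439865.572 m; Y = (N+h)·cosφ·sinλ = -68537.044 m; Z = (N(1−e²)+h)·sinφ = -6192886.308 m.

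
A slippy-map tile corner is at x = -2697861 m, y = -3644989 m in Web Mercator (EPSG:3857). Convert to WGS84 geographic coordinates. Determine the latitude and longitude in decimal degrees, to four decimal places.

R = 6378137 m. λ = x/R = -24.23529771°.
φ = 2·arctan(exp(y/R)) − 90° = 2·arctan(0.56469) − 90° = -31.09420109°.

lat -31.0942°, lon -24.2353°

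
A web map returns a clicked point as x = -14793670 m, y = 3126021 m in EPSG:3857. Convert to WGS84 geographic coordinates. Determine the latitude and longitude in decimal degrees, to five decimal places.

lat 27.02040°, lon -132.89380°

R = 6378137 m. λ = x/R = -132.89379869°.
φ = 2·arctan(exp(y/R)) − 90° = 2·arctan(1.63250) − 90° = 27.02040247°.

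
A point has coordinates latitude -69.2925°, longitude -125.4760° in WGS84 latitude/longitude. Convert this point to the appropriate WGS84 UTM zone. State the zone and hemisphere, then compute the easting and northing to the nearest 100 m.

Longitude -125.4760° lies in the 6° band [-126°, -120°), giving zone 10; latitude is south of the equator, so 10S.
Zone 10 central meridian λ₀ = 6×10 − 183 = -123°; Δλ = -2.4760°.
Transverse Mercator on WGS84 with k₀ = 0.9996 gives E = 402314.232 m, N = 2311047.490 m.

Zone 10S: E 402300 m, N 2311000 m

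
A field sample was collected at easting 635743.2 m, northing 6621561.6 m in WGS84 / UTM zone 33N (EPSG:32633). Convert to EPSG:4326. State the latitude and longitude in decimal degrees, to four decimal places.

lat 59.7098°, lon 17.4129°

Zone 33N: λ₀ = 15°, k₀ = 0.9996, false easting 500000 m.
Meridian distance M = (N − FN)/k₀ = 6624211.3 m.
Inverse transverse Mercator on WGS84 gives φ = 59.70979984°, λ = 17.41289977°.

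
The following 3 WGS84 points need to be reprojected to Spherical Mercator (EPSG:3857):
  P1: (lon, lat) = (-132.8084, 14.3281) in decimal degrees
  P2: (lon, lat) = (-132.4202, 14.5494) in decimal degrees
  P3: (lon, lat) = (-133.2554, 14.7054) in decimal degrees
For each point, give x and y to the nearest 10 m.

Web Mercator: x = R·λ, y = R·ln tan(π/4+φ/2), R = 6378137 m.
P1 (14.3281°, -132.8084°) → (-14784163.461, 1611885.707) m.
P2 (14.5494°, -132.4202°) → (-14740949.235, 1637324.209) m.
P3 (14.7054°, -133.2554°) → (-14833923.273, 1655271.762) m.

P1: x -14784160 m, y 1611890 m; P2: x -14740950 m, y 1637320 m; P3: x -14833920 m, y 1655270 m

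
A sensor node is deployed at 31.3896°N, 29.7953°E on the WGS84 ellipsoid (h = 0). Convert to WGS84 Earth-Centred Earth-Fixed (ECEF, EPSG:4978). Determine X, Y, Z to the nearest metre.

X 4729212 m, Y 2707930 m, Z 3302844 m

WGS84: a = 6378137 m, e² = 0.006694380; N(φ) = a/√(1−e²sin²φ) = 6383936.618 m.
X = (N+h)·cosφ·cosλ = 4729212.239 m; Y = (N+h)·cosφ·sinλ = 2707930.230 m; Z = (N(1−e²)+h)·sinφ = 3302843.833 m.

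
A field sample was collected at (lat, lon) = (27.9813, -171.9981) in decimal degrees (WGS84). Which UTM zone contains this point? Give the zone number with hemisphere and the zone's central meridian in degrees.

Zone 2N, central meridian -171°

UTM zone = ⌊(λ + 180)/6⌋ + 1; -171.9981° ∈ [-174°, -168°) → zone 2.
Hemisphere: N (φ ≥ 0).
Central meridian λ₀ = 6×2 − 183 = -171°.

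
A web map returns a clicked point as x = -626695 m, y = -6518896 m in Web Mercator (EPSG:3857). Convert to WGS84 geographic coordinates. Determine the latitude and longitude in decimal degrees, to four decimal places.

lat -50.4175°, lon -5.6297°

R = 6378137 m. λ = x/R = -5.62969697°.
φ = 2·arctan(exp(y/R)) − 90° = 2·arctan(0.35985) − 90° = -50.41750054°.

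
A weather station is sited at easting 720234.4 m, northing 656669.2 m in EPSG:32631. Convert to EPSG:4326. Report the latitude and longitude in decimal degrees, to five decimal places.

lat 5.93730°, lon 4.98940°

Zone 31N: λ₀ = 3°, k₀ = 0.9996, false easting 500000 m.
Meridian distance M = (N − FN)/k₀ = 656932.0 m.
Inverse transverse Mercator on WGS84 gives φ = 5.93730001°, λ = 4.98940001°.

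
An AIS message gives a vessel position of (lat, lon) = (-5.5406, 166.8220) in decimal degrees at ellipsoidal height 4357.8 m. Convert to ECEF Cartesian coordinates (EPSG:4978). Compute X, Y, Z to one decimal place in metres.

WGS84: a = 6378137 m, e² = 0.006694380; N(φ) = a/√(1−e²sin²φ) = 6378336.025 m.
X = (N+h)·cosφ·cosλ = -6185580.747 m; Y = (N+h)·cosφ·sinλ = 1448309.339 m; Z = (N(1−e²)+h)·sinφ = -612133.282 m.

X -6185580.7 m, Y 1448309.3 m, Z -612133.3 m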